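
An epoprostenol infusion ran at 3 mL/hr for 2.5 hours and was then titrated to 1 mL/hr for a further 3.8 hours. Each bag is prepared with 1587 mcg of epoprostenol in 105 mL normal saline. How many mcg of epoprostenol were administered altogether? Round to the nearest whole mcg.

Concentration = 1587 mcg ÷ 105 mL = 15.11429 mcg/mL
Stage 1: 3 mL/hr × 2.5 hr = 7.5 mL → 7.5 mL × 15.11429 mcg/mL = 113.3571 mcg
Stage 2: 1 mL/hr × 3.8 hr = 3.8 mL → 3.8 mL × 15.11429 mcg/mL = 57.43429 mcg
Total = 113.3571 + 57.43429 = 170.7914 mcg

171 mcg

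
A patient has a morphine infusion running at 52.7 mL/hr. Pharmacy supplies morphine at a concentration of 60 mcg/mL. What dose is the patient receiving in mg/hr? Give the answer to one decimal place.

3.2 mg/hr

Concentration = 60 mcg/mL = 0.06 mg/mL
Drug rate = 52.7 mL/hr × 0.06 mg/mL = 3.162 mg/hr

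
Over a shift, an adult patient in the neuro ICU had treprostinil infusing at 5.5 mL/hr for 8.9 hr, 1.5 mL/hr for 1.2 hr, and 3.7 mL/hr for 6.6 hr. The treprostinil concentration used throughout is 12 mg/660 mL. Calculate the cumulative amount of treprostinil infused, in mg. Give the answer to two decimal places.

1.37 mg

Concentration = 12 mg ÷ 660 mL = 0.01818182 mg/mL
Stage 1: 5.5 mL/hr × 8.9 hr = 48.95 mL → 48.95 mL × 0.01818182 mg/mL = 0.89 mg
Stage 2: 1.5 mL/hr × 1.2 hr = 1.8 mL → 1.8 mL × 0.01818182 mg/mL = 0.03272727 mg
Stage 3: 3.7 mL/hr × 6.6 hr = 24.42 mL → 24.42 mL × 0.01818182 mg/mL = 0.444 mg
Total = 0.89 + 0.03272727 + 0.444 = 1.366727 mg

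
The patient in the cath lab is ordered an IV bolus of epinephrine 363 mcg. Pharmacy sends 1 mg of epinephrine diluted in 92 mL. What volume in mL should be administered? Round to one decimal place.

Concentration = 1 mg ÷ 92 mL = 0.01086957 mg/mL = 10.86957 mcg/mL
Volume = 363 mcg ÷ 10.86957 mcg/mL = 33.396 mL

33.4 mL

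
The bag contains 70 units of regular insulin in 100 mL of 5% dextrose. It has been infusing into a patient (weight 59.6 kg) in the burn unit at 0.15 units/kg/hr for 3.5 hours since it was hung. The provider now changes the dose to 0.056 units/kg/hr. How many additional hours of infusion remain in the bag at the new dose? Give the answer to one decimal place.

11.6 hours

Initial rate:
Dose = 0.15 units/kg/hr × 59.6 kg = 8.94 units/hr
Concentration = 70 units ÷ 100 mL = 0.7 units/mL
Rate = 8.94 units/hr ÷ 0.7 units/mL = 12.77143 mL/hr
Volume infused so far = 12.77143 mL/hr × 3.5 hr = 44.7 mL
Volume remaining = 100 − 44.7 = 55.3 mL
New rate:
Dose = 0.056 units/kg/hr × 59.6 kg = 3.3376 units/hr
Rate = 3.3376 units/hr ÷ 0.7 units/mL = 4.768 mL/hr
Time remaining = 55.3 mL ÷ 4.768 mL/hr = 11.59815 hr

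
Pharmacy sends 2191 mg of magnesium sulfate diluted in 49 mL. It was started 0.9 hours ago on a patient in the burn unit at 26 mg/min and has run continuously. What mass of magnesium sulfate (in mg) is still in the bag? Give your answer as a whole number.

787 mg

26 mg/min × 60 min/hr = 1560 mg/hr
Concentration = 2191 mg ÷ 49 mL = 44.71429 mg/mL
Rate = 1560 mg/hr ÷ 44.71429 mg/mL = 34.88818 mL/hr
Volume infused = 34.88818 mL/hr × 0.9 hr = 31.39936 mL
Volume remaining = 49 − 31.39936 = 17.60064 mL
Drug remaining = 17.60064 mL × 44.71429 mg/mL = 787 mg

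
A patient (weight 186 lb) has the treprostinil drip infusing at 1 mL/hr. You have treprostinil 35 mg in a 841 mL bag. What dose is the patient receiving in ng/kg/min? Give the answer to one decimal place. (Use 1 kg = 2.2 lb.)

Weight = 186 lb ÷ 2.2 lb/kg = 84.54545 kg
Concentration = 35 mg ÷ 841 mL = 0.04161712 mg/mL = 41617.12 ng/mL
Drug rate = 1 mL/hr × 41617.12 ng/mL = 41617.12 ng/hr
41617.12 ng/hr ÷ 60 min/hr = 693.6187 ng/min
693.6187 ng/min ÷ 84.54545 kg = 8.204092 ng/kg/min

8.2 ng/kg/min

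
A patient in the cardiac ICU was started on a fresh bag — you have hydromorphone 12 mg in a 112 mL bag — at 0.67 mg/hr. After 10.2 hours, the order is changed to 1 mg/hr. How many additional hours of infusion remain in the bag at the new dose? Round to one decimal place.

Initial rate:
Concentration = 12 mg ÷ 112 mL = 0.1071429 mg/mL
Rate = 0.67 mg/hr ÷ 0.1071429 mg/mL = 6.253333 mL/hr
Volume infused so far = 6.253333 mL/hr × 10.2 hr = 63.784 mL
Volume remaining = 112 − 63.784 = 48.216 mL
New rate:
Rate = 1 mg/hr ÷ 0.1071429 mg/mL = 9.333333 mL/hr
Time remaining = 48.216 mL ÷ 9.333333 mL/hr = 5.166 hr

5.2 hours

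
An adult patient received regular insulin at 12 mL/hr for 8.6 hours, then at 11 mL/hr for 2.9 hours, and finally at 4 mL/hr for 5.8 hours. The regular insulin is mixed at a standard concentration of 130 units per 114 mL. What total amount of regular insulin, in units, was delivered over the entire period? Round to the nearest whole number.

Concentration = 130 units ÷ 114 mL = 1.140351 units/mL
Stage 1: 12 mL/hr × 8.6 hr = 103.2 mL → 103.2 mL × 1.140351 units/mL = 117.6842 units
Stage 2: 11 mL/hr × 2.9 hr = 31.9 mL → 31.9 mL × 1.140351 units/mL = 36.37719 units
Stage 3: 4 mL/hr × 5.8 hr = 23.2 mL → 23.2 mL × 1.140351 units/mL = 26.45614 units
Total = 117.6842 + 36.37719 + 26.45614 = 180.5175 units

181 units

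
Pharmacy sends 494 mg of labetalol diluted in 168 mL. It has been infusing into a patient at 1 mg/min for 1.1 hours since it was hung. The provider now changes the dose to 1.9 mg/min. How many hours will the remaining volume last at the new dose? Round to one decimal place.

3.8 hours

Initial rate:
1 mg/min × 60 min/hr = 60 mg/hr
Concentration = 494 mg ÷ 168 mL = 2.940476 mg/mL
Rate = 60 mg/hr ÷ 2.940476 mg/mL = 20.40486 mL/hr
Volume infused so far = 20.40486 mL/hr × 1.1 hr = 22.44534 mL
Volume remaining = 168 − 22.44534 = 145.5547 mL
New rate:
1.9 mg/min × 60 min/hr = 114 mg/hr
Rate = 114 mg/hr ÷ 2.940476 mg/mL = 38.76923 mL/hr
Time remaining = 145.5547 mL ÷ 38.76923 mL/hr = 3.754386 hr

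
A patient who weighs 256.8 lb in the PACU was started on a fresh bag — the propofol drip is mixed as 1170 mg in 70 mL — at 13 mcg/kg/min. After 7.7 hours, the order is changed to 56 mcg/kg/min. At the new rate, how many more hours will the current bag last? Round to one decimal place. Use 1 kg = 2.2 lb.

Initial rate:
Weight = 256.8 lb ÷ 2.2 lb/kg = 116.7273 kg
Dose = 13 mcg/kg/min × 116.7273 kg = 1517.455 mcg/min
1517.455 mcg/min × 60 min/hr = 91047.27 mcg/hr
Concentration = 1170 mg ÷ 70 mL = 16.71429 mg/mL = 16714.29 mcg/mL
Rate = 91047.27 mcg/hr ÷ 16714.29 mcg/mL = 5.447273 mL/hr
Volume infused so far = 5.447273 mL/hr × 7.7 hr = 41.944 mL
Volume remaining = 70 − 41.944 = 28.056 mL
New rate:
Dose = 56 mcg/kg/min × 116.7273 kg = 6536.727 mcg/min
6536.727 mcg/min × 60 min/hr = 392203.6 mcg/hr
Rate = 392203.6 mcg/hr ÷ 16714.29 mcg/mL = 23.46517 mL/hr
Time remaining = 28.056 mL ÷ 23.46517 mL/hr = 1.195644 hr

1.2 hours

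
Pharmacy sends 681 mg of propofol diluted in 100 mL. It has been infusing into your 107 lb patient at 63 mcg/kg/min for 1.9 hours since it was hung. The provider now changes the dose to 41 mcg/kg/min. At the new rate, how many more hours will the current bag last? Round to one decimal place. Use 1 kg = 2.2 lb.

2.8 hours

Initial rate:
Weight = 107 lb ÷ 2.2 lb/kg = 48.63636 kg
Dose = 63 mcg/kg/min × 48.63636 kg = 3064.091 mcg/min
3064.091 mcg/min × 60 min/hr = 183845.5 mcg/hr
Concentration = 681 mg ÷ 100 mL = 6.81 mg/mL = 6810 mcg/mL
Rate = 183845.5 mcg/hr ÷ 6810 mcg/mL = 26.9964 mL/hr
Volume infused so far = 26.9964 mL/hr × 1.9 hr = 51.29315 mL
Volume remaining = 100 − 51.29315 = 48.70685 mL
New rate:
Dose = 41 mcg/kg/min × 48.63636 kg = 1994.091 mcg/min
1994.091 mcg/min × 60 min/hr = 119645.5 mcg/hr
Rate = 119645.5 mcg/hr ÷ 6810 mcg/mL = 17.56908 mL/hr
Time remaining = 48.70685 mL ÷ 17.56908 mL/hr = 2.772305 hr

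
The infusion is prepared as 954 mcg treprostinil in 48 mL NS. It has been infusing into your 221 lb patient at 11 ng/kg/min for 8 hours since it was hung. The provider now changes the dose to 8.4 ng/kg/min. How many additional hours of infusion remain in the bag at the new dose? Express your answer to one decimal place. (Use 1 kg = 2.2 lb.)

8.4 hours

Initial rate:
Weight = 221 lb ÷ 2.2 lb/kg = 100.4545 kg
Dose = 11 ng/kg/min × 100.4545 kg = 1105 ng/min
1105 ng/min × 60 min/hr = 66300 ng/hr
Concentration = 954 mcg ÷ 48 mL = 19.875 mcg/mL = 19875 ng/mL
Rate = 66300 ng/hr ÷ 19875 ng/mL = 3.335849 mL/hr
Volume infused so far = 3.335849 mL/hr × 8 hr = 26.68679 mL
Volume remaining = 48 − 26.68679 = 21.31321 mL
New rate:
Dose = 8.4 ng/kg/min × 100.4545 kg = 843.8182 ng/min
843.8182 ng/min × 60 min/hr = 50629.09 ng/hr
Rate = 50629.09 ng/hr ÷ 19875 ng/mL = 2.547376 mL/hr
Time remaining = 21.31321 mL ÷ 2.547376 mL/hr = 8.366731 hr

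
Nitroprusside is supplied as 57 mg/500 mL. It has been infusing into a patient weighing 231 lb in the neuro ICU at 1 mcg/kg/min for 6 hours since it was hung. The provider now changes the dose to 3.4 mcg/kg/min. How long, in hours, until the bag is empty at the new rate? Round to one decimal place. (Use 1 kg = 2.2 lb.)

0.9 hours

Initial rate:
Weight = 231 lb ÷ 2.2 lb/kg = 105 kg
Dose = 1 mcg/kg/min × 105 kg = 105 mcg/min
105 mcg/min × 60 min/hr = 6300 mcg/hr
Concentration = 57 mg ÷ 500 mL = 0.114 mg/mL = 114 mcg/mL
Rate = 6300 mcg/hr ÷ 114 mcg/mL = 55.26316 mL/hr
Volume infused so far = 55.26316 mL/hr × 6 hr = 331.5789 mL
Volume remaining = 500 − 331.5789 = 168.4211 mL
New rate:
Dose = 3.4 mcg/kg/min × 105 kg = 357 mcg/min
357 mcg/min × 60 min/hr = 21420 mcg/hr
Rate = 21420 mcg/hr ÷ 114 mcg/mL = 187.8947 mL/hr
Time remaining = 168.4211 mL ÷ 187.8947 mL/hr = 0.8963585 hr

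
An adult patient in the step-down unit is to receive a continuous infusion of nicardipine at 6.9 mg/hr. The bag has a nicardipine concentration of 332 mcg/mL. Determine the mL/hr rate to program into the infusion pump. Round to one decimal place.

Concentration = 332 mcg/mL = 0.332 mg/mL
Rate = 6.9 mg/hr ÷ 0.332 mg/mL = 20.78313 mL/hr

20.8 mL/hr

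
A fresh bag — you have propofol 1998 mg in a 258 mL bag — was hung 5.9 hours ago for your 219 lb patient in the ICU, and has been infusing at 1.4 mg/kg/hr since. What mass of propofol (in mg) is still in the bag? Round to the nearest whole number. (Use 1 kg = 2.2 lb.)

Weight = 219 lb ÷ 2.2 lb/kg = 99.54545 kg
Dose = 1.4 mg/kg/hr × 99.54545 kg = 139.3636 mg/hr
Concentration = 1998 mg ÷ 258 mL = 7.744186 mg/mL
Rate = 139.3636 mg/hr ÷ 7.744186 mg/mL = 17.9959 mL/hr
Volume infused = 17.9959 mL/hr × 5.9 hr = 106.1758 mL
Volume remaining = 258 − 106.1758 = 151.8242 mL
Drug remaining = 151.8242 mL × 7.744186 mg/mL = 1175.755 mg

1176 mg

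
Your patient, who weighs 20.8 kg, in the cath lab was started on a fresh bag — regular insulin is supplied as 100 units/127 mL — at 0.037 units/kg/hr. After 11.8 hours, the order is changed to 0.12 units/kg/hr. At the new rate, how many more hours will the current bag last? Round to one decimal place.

Initial rate:
Dose = 0.037 units/kg/hr × 20.8 kg = 0.7696 units/hr
Concentration = 100 units ÷ 127 mL = 0.7874016 units/mL
Rate = 0.7696 units/hr ÷ 0.7874016 units/mL = 0.977392 mL/hr
Volume infused so far = 0.977392 mL/hr × 11.8 hr = 11.53323 mL
Volume remaining = 127 − 11.53323 = 115.4668 mL
New rate:
Dose = 0.12 units/kg/hr × 20.8 kg = 2.496 units/hr
Rate = 2.496 units/hr ÷ 0.7874016 units/mL = 3.16992 mL/hr
Time remaining = 115.4668 mL ÷ 3.16992 mL/hr = 36.42577 hr

36.4 hours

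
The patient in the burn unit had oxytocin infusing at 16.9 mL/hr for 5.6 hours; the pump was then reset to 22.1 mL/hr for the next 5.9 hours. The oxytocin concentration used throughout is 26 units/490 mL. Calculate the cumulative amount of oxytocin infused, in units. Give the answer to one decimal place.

Concentration = 26 units ÷ 490 mL = 0.05306122 units/mL
Stage 1: 16.9 mL/hr × 5.6 hr = 94.64 mL → 94.64 mL × 0.05306122 units/mL = 5.021714 units
Stage 2: 22.1 mL/hr × 5.9 hr = 130.39 mL → 130.39 mL × 0.05306122 units/mL = 6.918653 units
Total = 5.021714 + 6.918653 = 11.94037 units

11.9 units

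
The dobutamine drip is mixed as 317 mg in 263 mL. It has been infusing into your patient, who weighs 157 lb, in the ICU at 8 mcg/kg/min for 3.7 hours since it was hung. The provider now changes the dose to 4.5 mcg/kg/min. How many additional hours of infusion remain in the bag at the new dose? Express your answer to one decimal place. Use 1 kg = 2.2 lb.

Initial rate:
Weight = 157 lb ÷ 2.2 lb/kg = 71.36364 kg
Dose = 8 mcg/kg/min × 71.36364 kg = 570.9091 mcg/min
570.9091 mcg/min × 60 min/hr = 34254.55 mcg/hr
Concentration = 317 mg ÷ 263 mL = 1.205323 mg/mL = 1205.323 mcg/mL
Rate = 34254.55 mcg/hr ÷ 1205.323 mcg/mL = 28.41939 mL/hr
Volume infused so far = 28.41939 mL/hr × 3.7 hr = 105.1517 mL
Volume remaining = 263 − 105.1517 = 157.8483 mL
New rate:
Dose = 4.5 mcg/kg/min × 71.36364 kg = 321.1364 mcg/min
321.1364 mcg/min × 60 min/hr = 19268.18 mcg/hr
Rate = 19268.18 mcg/hr ÷ 1205.323 mcg/mL = 15.9859 mL/hr
Time remaining = 157.8483 mL ÷ 15.9859 mL/hr = 9.874216 hr

9.9 hours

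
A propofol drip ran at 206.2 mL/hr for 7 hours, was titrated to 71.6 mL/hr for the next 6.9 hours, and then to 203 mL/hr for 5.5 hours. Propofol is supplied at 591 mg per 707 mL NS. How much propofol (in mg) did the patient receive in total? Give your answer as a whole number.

Concentration = 591 mg ÷ 707 mL = 0.8359264 mg/mL
Stage 1: 206.2 mL/hr × 7 hr = 1443.4 mL → 1443.4 mL × 0.8359264 mg/mL = 1206.576 mg
Stage 2: 71.6 mL/hr × 6.9 hr = 494.04 mL → 494.04 mL × 0.8359264 mg/mL = 412.9811 mg
Stage 3: 203 mL/hr × 5.5 hr = 1116.5 mL → 1116.5 mL × 0.8359264 mg/mL = 933.3119 mg
Total = 1206.576 + 412.9811 + 933.3119 = 2552.869 mg

2553 mg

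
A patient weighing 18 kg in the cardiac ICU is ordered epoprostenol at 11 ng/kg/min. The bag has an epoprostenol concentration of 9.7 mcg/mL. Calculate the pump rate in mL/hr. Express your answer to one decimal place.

Dose = 11 ng/kg/min × 18 kg = 198 ng/min
198 ng/min × 60 min/hr = 11880 ng/hr
Concentration = 9.7 mcg/mL = 9700 ng/mL
Rate = 11880 ng/hr ÷ 9700 ng/mL = 1.224742 mL/hr

1.2 mL/hr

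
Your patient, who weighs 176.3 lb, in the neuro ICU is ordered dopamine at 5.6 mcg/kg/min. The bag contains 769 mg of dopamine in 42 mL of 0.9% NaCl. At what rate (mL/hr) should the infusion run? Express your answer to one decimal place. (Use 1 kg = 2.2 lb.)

Weight = 176.3 lb ÷ 2.2 lb/kg = 80.13636 kg
Dose = 5.6 mcg/kg/min × 80.13636 kg = 448.7636 mcg/min
448.7636 mcg/min × 60 min/hr = 26925.82 mcg/hr
Concentration = 769 mg ÷ 42 mL = 18.30952 mg/mL = 18309.52 mcg/mL
Rate = 26925.82 mcg/hr ÷ 18309.52 mcg/mL = 1.470591 mL/hr

1.5 mL/hr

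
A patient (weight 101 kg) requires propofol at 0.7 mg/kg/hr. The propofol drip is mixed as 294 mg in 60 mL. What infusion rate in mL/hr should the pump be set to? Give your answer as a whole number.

14 mL/hr

Dose = 0.7 mg/kg/hr × 101 kg = 70.7 mg/hr
Concentration = 294 mg ÷ 60 mL = 4.9 mg/mL
Rate = 70.7 mg/hr ÷ 4.9 mg/mL = 14.42857 mL/hr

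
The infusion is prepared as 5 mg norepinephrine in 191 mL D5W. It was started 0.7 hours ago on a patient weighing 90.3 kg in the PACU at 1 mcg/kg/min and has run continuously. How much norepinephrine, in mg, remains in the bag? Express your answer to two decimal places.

Dose = 1 mcg/kg/min × 90.3 kg = 90.3 mcg/min
90.3 mcg/min × 60 min/hr = 5418 mcg/hr
Concentration = 5 mg ÷ 191 mL = 0.02617801 mg/mL = 26.17801 mcg/mL
Rate = 5418 mcg/hr ÷ 26.17801 mcg/mL = 206.9676 mL/hr
Volume infused = 206.9676 mL/hr × 0.7 hr = 144.8773 mL
Volume remaining = 191 − 144.8773 = 46.12268 mL
Drug remaining = 46.12268 mL × 26.17801 mcg/mL = 1207.4 mcg = 1.2074 mg

1.21 mg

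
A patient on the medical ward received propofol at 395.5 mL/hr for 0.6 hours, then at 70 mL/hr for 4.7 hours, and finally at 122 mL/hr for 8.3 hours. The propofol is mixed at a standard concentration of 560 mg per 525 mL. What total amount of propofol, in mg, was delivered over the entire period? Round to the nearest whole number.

1684 mg

Concentration = 560 mg ÷ 525 mL = 1.066667 mg/mL
Stage 1: 395.5 mL/hr × 0.6 hr = 237.3 mL → 237.3 mL × 1.066667 mg/mL = 253.12 mg
Stage 2: 70 mL/hr × 4.7 hr = 329 mL → 329 mL × 1.066667 mg/mL = 350.9333 mg
Stage 3: 122 mL/hr × 8.3 hr = 1012.6 mL → 1012.6 mL × 1.066667 mg/mL = 1080.107 mg
Total = 253.12 + 350.9333 + 1080.107 = 1684.16 mg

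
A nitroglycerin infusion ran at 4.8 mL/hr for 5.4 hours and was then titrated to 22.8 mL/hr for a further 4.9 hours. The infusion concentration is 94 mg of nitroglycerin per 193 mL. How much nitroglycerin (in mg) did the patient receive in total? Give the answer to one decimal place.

67.0 mg

Concentration = 94 mg ÷ 193 mL = 0.4870466 mg/mL
Stage 1: 4.8 mL/hr × 5.4 hr = 25.92 mL → 25.92 mL × 0.4870466 mg/mL = 12.62425 mg
Stage 2: 22.8 mL/hr × 4.9 hr = 111.72 mL → 111.72 mL × 0.4870466 mg/mL = 54.41285 mg
Total = 12.62425 + 54.41285 = 67.0371 mg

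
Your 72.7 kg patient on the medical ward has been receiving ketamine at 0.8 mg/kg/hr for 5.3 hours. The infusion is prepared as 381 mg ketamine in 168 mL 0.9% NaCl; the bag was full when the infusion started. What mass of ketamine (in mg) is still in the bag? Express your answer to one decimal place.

72.8 mg

Dose = 0.8 mg/kg/hr × 72.7 kg = 58.16 mg/hr
Concentration = 381 mg ÷ 168 mL = 2.267857 mg/mL
Rate = 58.16 mg/hr ÷ 2.267857 mg/mL = 25.64535 mL/hr
Volume infused = 25.64535 mL/hr × 5.3 hr = 135.9204 mL
Volume remaining = 168 − 135.9204 = 32.07962 mL
Drug remaining = 32.07962 mL × 2.267857 mg/mL = 72.752 mg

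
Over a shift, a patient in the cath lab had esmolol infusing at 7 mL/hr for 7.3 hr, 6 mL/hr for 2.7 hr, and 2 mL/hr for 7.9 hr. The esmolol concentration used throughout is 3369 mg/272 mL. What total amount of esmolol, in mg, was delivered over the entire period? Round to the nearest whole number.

1029 mg

Concentration = 3369 mg ÷ 272 mL = 12.38603 mg/mL
Stage 1: 7 mL/hr × 7.3 hr = 51.1 mL → 51.1 mL × 12.38603 mg/mL = 632.9261 mg
Stage 2: 6 mL/hr × 2.7 hr = 16.2 mL → 16.2 mL × 12.38603 mg/mL = 200.6537 mg
Stage 3: 2 mL/hr × 7.9 hr = 15.8 mL → 15.8 mL × 12.38603 mg/mL = 195.6993 mg
Total = 632.9261 + 200.6537 + 195.6993 = 1029.279 mg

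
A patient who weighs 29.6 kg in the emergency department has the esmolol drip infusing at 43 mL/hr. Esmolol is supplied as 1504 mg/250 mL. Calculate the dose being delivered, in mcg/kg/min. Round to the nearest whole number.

146 mcg/kg/min

Concentration = 1504 mg ÷ 250 mL = 6.016 mg/mL = 6016 mcg/mL
Drug rate = 43 mL/hr × 6016 mcg/mL = 258688 mcg/hr
258688 mcg/hr ÷ 60 min/hr = 4311.467 mcg/min
4311.467 mcg/min ÷ 29.6 kg = 145.6577 mcg/kg/min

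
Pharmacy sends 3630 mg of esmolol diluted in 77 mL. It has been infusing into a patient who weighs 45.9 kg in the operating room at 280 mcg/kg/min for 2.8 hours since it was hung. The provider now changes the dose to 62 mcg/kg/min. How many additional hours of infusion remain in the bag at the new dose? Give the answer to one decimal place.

Initial rate:
Dose = 280 mcg/kg/min × 45.9 kg = 12852 mcg/min
12852 mcg/min × 60 min/hr = 771120 mcg/hr
Concentration = 3630 mg ÷ 77 mL = 47.14286 mg/mL = 47142.86 mcg/mL
Rate = 771120 mcg/hr ÷ 47142.86 mcg/mL = 16.35709 mL/hr
Volume infused so far = 16.35709 mL/hr × 2.8 hr = 45.79985 mL
Volume remaining = 77 − 45.79985 = 31.20015 mL
New rate:
Dose = 62 mcg/kg/min × 45.9 kg = 2845.8 mcg/min
2845.8 mcg/min × 60 min/hr = 170748 mcg/hr
Rate = 170748 mcg/hr ÷ 47142.86 mcg/mL = 3.621927 mL/hr
Time remaining = 31.20015 mL ÷ 3.621927 mL/hr = 8.614239 hr

8.6 hours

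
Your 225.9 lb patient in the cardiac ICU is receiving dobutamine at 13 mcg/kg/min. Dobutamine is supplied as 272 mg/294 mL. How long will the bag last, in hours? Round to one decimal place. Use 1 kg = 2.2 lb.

3.4 hours

Weight = 225.9 lb ÷ 2.2 lb/kg = 102.6818 kg
Dose = 13 mcg/kg/min × 102.6818 kg = 1334.864 mcg/min
1334.864 mcg/min × 60 min/hr = 80091.82 mcg/hr
Concentration = 272 mg ÷ 294 mL = 0.9251701 mg/mL = 925.1701 mcg/mL
Rate = 80091.82 mcg/hr ÷ 925.1701 mcg/mL = 86.56983 mL/hr
Duration = 294 mL ÷ 86.56983 mL/hr = 3.396102 hr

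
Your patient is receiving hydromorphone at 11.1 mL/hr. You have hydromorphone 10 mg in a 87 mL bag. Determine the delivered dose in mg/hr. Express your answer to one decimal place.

Concentration = 10 mg ÷ 87 mL = 0.1149425 mg/mL
Drug rate = 11.1 mL/hr × 0.1149425 mg/mL = 1.275862 mg/hr

1.3 mg/hr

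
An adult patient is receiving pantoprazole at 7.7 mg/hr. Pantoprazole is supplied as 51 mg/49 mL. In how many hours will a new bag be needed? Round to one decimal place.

Concentration = 51 mg ÷ 49 mL = 1.040816 mg/mL
Rate = 7.7 mg/hr ÷ 1.040816 mg/mL = 7.398039 mL/hr
Duration = 49 mL ÷ 7.398039 mL/hr = 6.623377 hr

6.6 hours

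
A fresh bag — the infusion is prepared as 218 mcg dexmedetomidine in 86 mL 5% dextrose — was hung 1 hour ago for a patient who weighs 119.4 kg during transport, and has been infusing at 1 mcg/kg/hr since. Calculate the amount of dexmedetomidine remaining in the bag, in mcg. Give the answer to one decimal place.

Dose = 1 mcg/kg/hr × 119.4 kg = 119.4 mcg/hr
Concentration = 218 mcg ÷ 86 mL = 2.534884 mcg/mL
Rate = 119.4 mcg/hr ÷ 2.534884 mcg/mL = 47.10275 mL/hr
Volume infused = 47.10275 mL/hr × 1 hr = 47.10275 mL
Volume remaining = 86 − 47.10275 = 38.89725 mL
Drug remaining = 38.89725 mL × 2.534884 mcg/mL = 98.6 mcg

98.6 mcg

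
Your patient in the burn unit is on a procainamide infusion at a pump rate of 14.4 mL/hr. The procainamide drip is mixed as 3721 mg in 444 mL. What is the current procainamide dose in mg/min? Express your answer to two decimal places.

Concentration = 3721 mg ÷ 444 mL = 8.380631 mg/mL
Drug rate = 14.4 mL/hr × 8.380631 mg/mL = 120.6811 mg/hr
120.6811 mg/hr ÷ 60 min/hr = 2.011351 mg/min

2.01 mg/min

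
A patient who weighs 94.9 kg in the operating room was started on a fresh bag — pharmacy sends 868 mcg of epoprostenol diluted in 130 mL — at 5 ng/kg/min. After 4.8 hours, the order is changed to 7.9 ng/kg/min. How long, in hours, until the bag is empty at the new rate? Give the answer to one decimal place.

Initial rate:
Dose = 5 ng/kg/min × 94.9 kg = 474.5 ng/min
474.5 ng/min × 60 min/hr = 28470 ng/hr
Concentration = 868 mcg ÷ 130 mL = 6.676923 mcg/mL = 6676.923 ng/mL
Rate = 28470 ng/hr ÷ 6676.923 ng/mL = 4.26394 mL/hr
Volume infused so far = 4.26394 mL/hr × 4.8 hr = 20.46691 mL
Volume remaining = 130 − 20.46691 = 109.5331 mL
New rate:
Dose = 7.9 ng/kg/min × 94.9 kg = 749.71 ng/min
749.71 ng/min × 60 min/hr = 44982.6 ng/hr
Rate = 44982.6 ng/hr ÷ 6676.923 ng/mL = 6.737025 mL/hr
Time remaining = 109.5331 mL ÷ 6.737025 mL/hr = 16.25838 hr

16.3 hours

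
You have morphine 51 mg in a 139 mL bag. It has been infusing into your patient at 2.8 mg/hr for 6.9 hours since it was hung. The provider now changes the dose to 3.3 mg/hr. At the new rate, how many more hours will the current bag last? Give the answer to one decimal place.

Initial rate:
Concentration = 51 mg ÷ 139 mL = 0.3669065 mg/mL
Rate = 2.8 mg/hr ÷ 0.3669065 mg/mL = 7.631373 mL/hr
Volume infused so far = 7.631373 mL/hr × 6.9 hr = 52.65647 mL
Volume remaining = 139 − 52.65647 = 86.34353 mL
New rate:
Rate = 3.3 mg/hr ÷ 0.3669065 mg/mL = 8.994118 mL/hr
Time remaining = 86.34353 mL ÷ 8.994118 mL/hr = 9.6 hr

9.6 hours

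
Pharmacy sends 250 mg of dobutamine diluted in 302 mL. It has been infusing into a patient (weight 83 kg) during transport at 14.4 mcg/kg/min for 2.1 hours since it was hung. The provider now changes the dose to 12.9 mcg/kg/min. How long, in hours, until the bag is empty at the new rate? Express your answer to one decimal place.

Initial rate:
Dose = 14.4 mcg/kg/min × 83 kg = 1195.2 mcg/min
1195.2 mcg/min × 60 min/hr = 71712 mcg/hr
Concentration = 250 mg ÷ 302 mL = 0.8278146 mg/mL = 827.8146 mcg/mL
Rate = 71712 mcg/hr ÷ 827.8146 mcg/mL = 86.6281 mL/hr
Volume infused so far = 86.6281 mL/hr × 2.1 hr = 181.919 mL
Volume remaining = 302 − 181.919 = 120.081 mL
New rate:
Dose = 12.9 mcg/kg/min × 83 kg = 1070.7 mcg/min
1070.7 mcg/min × 60 min/hr = 64242 mcg/hr
Rate = 64242 mcg/hr ÷ 827.8146 mcg/mL = 77.60434 mL/hr
Time remaining = 120.081 mL ÷ 77.60434 mL/hr = 1.547349 hr

1.5 hours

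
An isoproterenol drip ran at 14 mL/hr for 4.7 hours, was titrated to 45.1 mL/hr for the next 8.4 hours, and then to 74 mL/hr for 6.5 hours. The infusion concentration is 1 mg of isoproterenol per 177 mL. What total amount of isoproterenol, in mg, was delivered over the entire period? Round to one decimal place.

5.2 mg

Concentration = 1 mg ÷ 177 mL = 0.005649718 mg/mL
Stage 1: 14 mL/hr × 4.7 hr = 65.8 mL → 65.8 mL × 0.005649718 mg/mL = 0.3717514 mg
Stage 2: 45.1 mL/hr × 8.4 hr = 378.84 mL → 378.84 mL × 0.005649718 mg/mL = 2.140339 mg
Stage 3: 74 mL/hr × 6.5 hr = 481 mL → 481 mL × 0.005649718 mg/mL = 2.717514 mg
Total = 0.3717514 + 2.140339 + 2.717514 = 5.229605 mg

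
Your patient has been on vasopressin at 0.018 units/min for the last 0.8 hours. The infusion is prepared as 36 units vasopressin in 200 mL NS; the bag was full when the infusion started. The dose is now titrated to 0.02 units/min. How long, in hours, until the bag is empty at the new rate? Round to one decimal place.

Initial rate:
0.018 units/min × 60 min/hr = 1.08 units/hr
Concentration = 36 units ÷ 200 mL = 0.18 units/mL
Rate = 1.08 units/hr ÷ 0.18 units/mL = 6 mL/hr
Volume infused so far = 6 mL/hr × 0.8 hr = 4.8 mL
Volume remaining = 200 − 4.8 = 195.2 mL
New rate:
0.02 units/min × 60 min/hr = 1.2 units/hr
Rate = 1.2 units/hr ÷ 0.18 units/mL = 6.666667 mL/hr
Time remaining = 195.2 mL ÷ 6.666667 mL/hr = 29.28 hr

29.3 hours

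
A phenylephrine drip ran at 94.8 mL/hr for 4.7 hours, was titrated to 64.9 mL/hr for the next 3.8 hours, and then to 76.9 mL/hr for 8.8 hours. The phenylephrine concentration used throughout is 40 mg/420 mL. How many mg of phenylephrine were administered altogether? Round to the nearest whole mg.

130 mg

Concentration = 40 mg ÷ 420 mL = 0.0952381 mg/mL
Stage 1: 94.8 mL/hr × 4.7 hr = 445.56 mL → 445.56 mL × 0.0952381 mg/mL = 42.43429 mg
Stage 2: 64.9 mL/hr × 3.8 hr = 246.62 mL → 246.62 mL × 0.0952381 mg/mL = 23.48762 mg
Stage 3: 76.9 mL/hr × 8.8 hr = 676.72 mL → 676.72 mL × 0.0952381 mg/mL = 64.44952 mg
Total = 42.43429 + 23.48762 + 64.44952 = 130.3714 mg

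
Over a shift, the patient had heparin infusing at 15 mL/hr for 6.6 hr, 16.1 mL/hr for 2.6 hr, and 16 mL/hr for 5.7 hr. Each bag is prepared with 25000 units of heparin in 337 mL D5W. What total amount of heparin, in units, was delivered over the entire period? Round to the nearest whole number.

17215 units

Concentration = 25000 units ÷ 337 mL = 74.18398 units/mL
Stage 1: 15 mL/hr × 6.6 hr = 99 mL → 99 mL × 74.18398 units/mL = 7344.214 units
Stage 2: 16.1 mL/hr × 2.6 hr = 41.86 mL → 41.86 mL × 74.18398 units/mL = 3105.341 units
Stage 3: 16 mL/hr × 5.7 hr = 91.2 mL → 91.2 mL × 74.18398 units/mL = 6765.579 units
Total = 7344.214 + 3105.341 + 6765.579 = 17215.13 units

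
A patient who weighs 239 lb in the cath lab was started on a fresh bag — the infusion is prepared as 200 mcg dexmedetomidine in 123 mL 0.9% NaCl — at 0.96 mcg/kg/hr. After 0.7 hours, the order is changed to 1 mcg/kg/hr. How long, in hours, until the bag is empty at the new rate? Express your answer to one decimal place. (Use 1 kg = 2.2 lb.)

1.2 hours

Initial rate:
Weight = 239 lb ÷ 2.2 lb/kg = 108.6364 kg
Dose = 0.96 mcg/kg/hr × 108.6364 kg = 104.2909 mcg/hr
Concentration = 200 mcg ÷ 123 mL = 1.626016 mcg/mL
Rate = 104.2909 mcg/hr ÷ 1.626016 mcg/mL = 64.13891 mL/hr
Volume infused so far = 64.13891 mL/hr × 0.7 hr = 44.89724 mL
Volume remaining = 123 − 44.89724 = 78.10276 mL
New rate:
Dose = 1 mcg/kg/hr × 108.6364 kg = 108.6364 mcg/hr
Rate = 108.6364 mcg/hr ÷ 1.626016 mcg/mL = 66.81136 mL/hr
Time remaining = 78.10276 mL ÷ 66.81136 mL/hr = 1.169004 hr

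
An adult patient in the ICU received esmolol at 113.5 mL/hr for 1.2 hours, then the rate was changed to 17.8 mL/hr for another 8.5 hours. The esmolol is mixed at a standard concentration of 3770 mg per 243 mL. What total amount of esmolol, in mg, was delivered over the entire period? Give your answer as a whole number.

4460 mg

Concentration = 3770 mg ÷ 243 mL = 15.5144 mg/mL
Stage 1: 113.5 mL/hr × 1.2 hr = 136.2 mL → 136.2 mL × 15.5144 mg/mL = 2113.062 mg
Stage 2: 17.8 mL/hr × 8.5 hr = 151.3 mL → 151.3 mL × 15.5144 mg/mL = 2347.329 mg
Total = 2113.062 + 2347.329 = 4460.391 mg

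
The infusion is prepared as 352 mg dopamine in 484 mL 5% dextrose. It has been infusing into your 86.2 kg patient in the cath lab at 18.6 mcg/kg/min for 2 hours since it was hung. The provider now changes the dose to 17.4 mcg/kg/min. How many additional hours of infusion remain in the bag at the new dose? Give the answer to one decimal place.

Initial rate:
Dose = 18.6 mcg/kg/min × 86.2 kg = 1603.32 mcg/min
1603.32 mcg/min × 60 min/hr = 96199.2 mcg/hr
Concentration = 352 mg ÷ 484 mL = 0.7272727 mg/mL = 727.2727 mcg/mL
Rate = 96199.2 mcg/hr ÷ 727.2727 mcg/mL = 132.2739 mL/hr
Volume infused so far = 132.2739 mL/hr × 2 hr = 264.5478 mL
Volume remaining = 484 − 264.5478 = 219.4522 mL
New rate:
Dose = 17.4 mcg/kg/min × 86.2 kg = 1499.88 mcg/min
1499.88 mcg/min × 60 min/hr = 89992.8 mcg/hr
Rate = 89992.8 mcg/hr ÷ 727.2727 mcg/mL = 123.7401 mL/hr
Time remaining = 219.4522 mL ÷ 123.7401 mL/hr = 1.773493 hr

1.8 hours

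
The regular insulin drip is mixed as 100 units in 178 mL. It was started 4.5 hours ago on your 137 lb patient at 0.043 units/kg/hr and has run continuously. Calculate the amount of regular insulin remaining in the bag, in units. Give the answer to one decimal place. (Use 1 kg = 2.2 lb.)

Weight = 137 lb ÷ 2.2 lb/kg = 62.27273 kg
Dose = 0.043 units/kg/hr × 62.27273 kg = 2.677727 units/hr
Concentration = 100 units ÷ 178 mL = 0.5617978 units/mL
Rate = 2.677727 units/hr ÷ 0.5617978 units/mL = 4.766355 mL/hr
Volume infused = 4.766355 mL/hr × 4.5 hr = 21.4486 mL
Volume remaining = 178 − 21.4486 = 156.5514 mL
Drug remaining = 156.5514 mL × 0.5617978 units/mL = 87.95023 units

88.0 units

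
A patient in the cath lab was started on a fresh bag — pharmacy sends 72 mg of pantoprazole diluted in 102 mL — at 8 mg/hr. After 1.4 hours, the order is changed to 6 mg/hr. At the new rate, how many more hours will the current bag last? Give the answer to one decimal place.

10.1 hours

Initial rate:
Concentration = 72 mg ÷ 102 mL = 0.7058824 mg/mL
Rate = 8 mg/hr ÷ 0.7058824 mg/mL = 11.33333 mL/hr
Volume infused so far = 11.33333 mL/hr × 1.4 hr = 15.86667 mL
Volume remaining = 102 − 15.86667 = 86.13333 mL
New rate:
Rate = 6 mg/hr ÷ 0.7058824 mg/mL = 8.5 mL/hr
Time remaining = 86.13333 mL ÷ 8.5 mL/hr = 10.13333 hr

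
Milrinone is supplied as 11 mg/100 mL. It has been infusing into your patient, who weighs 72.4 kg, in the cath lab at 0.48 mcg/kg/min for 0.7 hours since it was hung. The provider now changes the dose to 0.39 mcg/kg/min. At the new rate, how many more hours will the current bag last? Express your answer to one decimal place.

Initial rate:
Dose = 0.48 mcg/kg/min × 72.4 kg = 34.752 mcg/min
34.752 mcg/min × 60 min/hr = 2085.12 mcg/hr
Concentration = 11 mg ÷ 100 mL = 0.11 mg/mL = 110 mcg/mL
Rate = 2085.12 mcg/hr ÷ 110 mcg/mL = 18.95564 mL/hr
Volume infused so far = 18.95564 mL/hr × 0.7 hr = 13.26895 mL
Volume remaining = 100 − 13.26895 = 86.73105 mL
New rate:
Dose = 0.39 mcg/kg/min × 72.4 kg = 28.236 mcg/min
28.236 mcg/min × 60 min/hr = 1694.16 mcg/hr
Rate = 1694.16 mcg/hr ÷ 110 mcg/mL = 15.40145 mL/hr
Time remaining = 86.73105 mL ÷ 15.40145 mL/hr = 5.631355 hr

5.6 hours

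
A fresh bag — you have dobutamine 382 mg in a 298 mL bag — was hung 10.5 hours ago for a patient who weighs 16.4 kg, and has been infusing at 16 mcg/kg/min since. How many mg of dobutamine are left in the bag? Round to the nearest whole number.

217 mg

Dose = 16 mcg/kg/min × 16.4 kg = 262.4 mcg/min
262.4 mcg/min × 60 min/hr = 15744 mcg/hr
Concentration = 382 mg ÷ 298 mL = 1.281879 mg/mL = 1281.879 mcg/mL
Rate = 15744 mcg/hr ÷ 1281.879 mcg/mL = 12.28197 mL/hr
Volume infused = 12.28197 mL/hr × 10.5 hr = 128.9607 mL
Volume remaining = 298 − 128.9607 = 169.0393 mL
Drug remaining = 169.0393 mL × 1281.879 mcg/mL = 216688 mcg = 216.688 mg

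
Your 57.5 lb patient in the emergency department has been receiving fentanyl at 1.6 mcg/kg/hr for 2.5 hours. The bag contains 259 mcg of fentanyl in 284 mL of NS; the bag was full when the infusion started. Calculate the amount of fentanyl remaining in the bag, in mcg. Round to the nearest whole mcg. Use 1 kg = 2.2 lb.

Weight = 57.5 lb ÷ 2.2 lb/kg = 26.13636 kg
Dose = 1.6 mcg/kg/hr × 26.13636 kg = 41.81818 mcg/hr
Concentration = 259 mcg ÷ 284 mL = 0.9119718 mcg/mL
Rate = 41.81818 mcg/hr ÷ 0.9119718 mcg/mL = 45.85469 mL/hr
Volume infused = 45.85469 mL/hr × 2.5 hr = 114.6367 mL
Volume remaining = 284 − 114.6367 = 169.3633 mL
Drug remaining = 169.3633 mL × 0.9119718 mcg/mL = 154.4545 mcg

154 mcg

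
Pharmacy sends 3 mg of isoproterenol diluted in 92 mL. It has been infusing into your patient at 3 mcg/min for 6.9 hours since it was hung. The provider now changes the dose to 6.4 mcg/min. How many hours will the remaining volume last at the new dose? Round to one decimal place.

4.6 hours

Initial rate:
3 mcg/min × 60 min/hr = 180 mcg/hr
Concentration = 3 mg ÷ 92 mL = 0.0326087 mg/mL = 32.6087 mcg/mL
Rate = 180 mcg/hr ÷ 32.6087 mcg/mL = 5.52 mL/hr
Volume infused so far = 5.52 mL/hr × 6.9 hr = 38.088 mL
Volume remaining = 92 − 38.088 = 53.912 mL
New rate:
6.4 mcg/min × 60 min/hr = 384 mcg/hr
Rate = 384 mcg/hr ÷ 32.6087 mcg/mL = 11.776 mL/hr
Time remaining = 53.912 mL ÷ 11.776 mL/hr = 4.578125 hr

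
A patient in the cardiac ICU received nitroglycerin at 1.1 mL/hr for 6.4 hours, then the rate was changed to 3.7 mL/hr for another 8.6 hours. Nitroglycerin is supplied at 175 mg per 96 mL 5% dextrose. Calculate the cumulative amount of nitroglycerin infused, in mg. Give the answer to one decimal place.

70.8 mg

Concentration = 175 mg ÷ 96 mL = 1.822917 mg/mL
Stage 1: 1.1 mL/hr × 6.4 hr = 7.04 mL → 7.04 mL × 1.822917 mg/mL = 12.83333 mg
Stage 2: 3.7 mL/hr × 8.6 hr = 31.82 mL → 31.82 mL × 1.822917 mg/mL = 58.00521 mg
Total = 12.83333 + 58.00521 = 70.83854 mg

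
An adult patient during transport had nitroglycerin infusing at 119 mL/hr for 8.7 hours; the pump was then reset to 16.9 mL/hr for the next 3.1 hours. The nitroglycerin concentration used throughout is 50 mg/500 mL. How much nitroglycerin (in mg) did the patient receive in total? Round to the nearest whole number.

Concentration = 50 mg ÷ 500 mL = 0.1 mg/mL
Stage 1: 119 mL/hr × 8.7 hr = 1035.3 mL → 1035.3 mL × 0.1 mg/mL = 103.53 mg
Stage 2: 16.9 mL/hr × 3.1 hr = 52.39 mL → 52.39 mL × 0.1 mg/mL = 5.239 mg
Total = 103.53 + 5.239 = 108.769 mg

109 mg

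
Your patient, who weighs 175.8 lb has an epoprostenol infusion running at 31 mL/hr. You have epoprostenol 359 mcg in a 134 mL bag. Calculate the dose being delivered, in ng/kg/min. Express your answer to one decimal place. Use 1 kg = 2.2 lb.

Weight = 175.8 lb ÷ 2.2 lb/kg = 79.90909 kg
Concentration = 359 mcg ÷ 134 mL = 2.679104 mcg/mL = 2679.104 ng/mL
Drug rate = 31 mL/hr × 2679.104 ng/mL = 83052.24 ng/hr
83052.24 ng/hr ÷ 60 min/hr = 1384.204 ng/min
1384.204 ng/min ÷ 79.90909 kg = 17.32223 ng/kg/min

17.3 ng/kg/min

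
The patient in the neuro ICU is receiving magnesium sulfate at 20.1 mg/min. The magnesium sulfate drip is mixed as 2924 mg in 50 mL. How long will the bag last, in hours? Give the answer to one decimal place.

2.4 hours

20.1 mg/min × 60 min/hr = 1206 mg/hr
Concentration = 2924 mg ÷ 50 mL = 58.48 mg/mL
Rate = 1206 mg/hr ÷ 58.48 mg/mL = 20.62244 mL/hr
Duration = 50 mL ÷ 20.62244 mL/hr = 2.424544 hr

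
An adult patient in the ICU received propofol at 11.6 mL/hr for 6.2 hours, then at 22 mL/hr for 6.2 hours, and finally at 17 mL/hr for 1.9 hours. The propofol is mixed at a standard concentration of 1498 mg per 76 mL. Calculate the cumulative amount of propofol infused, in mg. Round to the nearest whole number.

Concentration = 1498 mg ÷ 76 mL = 19.71053 mg/mL
Stage 1: 11.6 mL/hr × 6.2 hr = 71.92 mL → 71.92 mL × 19.71053 mg/mL = 1417.581 mg
Stage 2: 22 mL/hr × 6.2 hr = 136.4 mL → 136.4 mL × 19.71053 mg/mL = 2688.516 mg
Stage 3: 17 mL/hr × 1.9 hr = 32.3 mL → 32.3 mL × 19.71053 mg/mL = 636.65 mg
Total = 1417.581 + 2688.516 + 636.65 = 4742.747 mg

4743 mg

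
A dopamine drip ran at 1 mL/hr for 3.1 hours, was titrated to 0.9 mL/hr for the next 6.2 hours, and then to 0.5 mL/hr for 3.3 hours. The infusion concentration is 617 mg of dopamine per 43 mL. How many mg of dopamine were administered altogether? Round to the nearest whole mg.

Concentration = 617 mg ÷ 43 mL = 14.34884 mg/mL
Stage 1: 1 mL/hr × 3.1 hr = 3.1 mL → 3.1 mL × 14.34884 mg/mL = 44.4814 mg
Stage 2: 0.9 mL/hr × 6.2 hr = 5.58 mL → 5.58 mL × 14.34884 mg/mL = 80.06651 mg
Stage 3: 0.5 mL/hr × 3.3 hr = 1.65 mL → 1.65 mL × 14.34884 mg/mL = 23.67558 mg
Total = 44.4814 + 80.06651 + 23.67558 = 148.2235 mg

148 mg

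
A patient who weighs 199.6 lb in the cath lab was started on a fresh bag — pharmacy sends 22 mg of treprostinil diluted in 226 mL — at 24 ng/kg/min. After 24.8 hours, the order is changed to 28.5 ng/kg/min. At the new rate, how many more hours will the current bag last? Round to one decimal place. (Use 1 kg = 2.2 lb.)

Initial rate:
Weight = 199.6 lb ÷ 2.2 lb/kg = 90.72727 kg
Dose = 24 ng/kg/min × 90.72727 kg = 2177.455 ng/min
2177.455 ng/min × 60 min/hr = 130647.3 ng/hr
Concentration = 22 mg ÷ 226 mL = 0.09734513 mg/mL = 97345.13 ng/mL
Rate = 130647.3 ng/hr ÷ 97345.13 ng/mL = 1.342104 mL/hr
Volume infused so far = 1.342104 mL/hr × 24.8 hr = 33.28417 mL
Volume remaining = 226 − 33.28417 = 192.7158 mL
New rate:
Dose = 28.5 ng/kg/min × 90.72727 kg = 2585.727 ng/min
2585.727 ng/min × 60 min/hr = 155143.6 ng/hr
Rate = 155143.6 ng/hr ÷ 97345.13 ng/mL = 1.593748 mL/hr
Time remaining = 192.7158 mL ÷ 1.593748 mL/hr = 120.9199 hr

120.9 hours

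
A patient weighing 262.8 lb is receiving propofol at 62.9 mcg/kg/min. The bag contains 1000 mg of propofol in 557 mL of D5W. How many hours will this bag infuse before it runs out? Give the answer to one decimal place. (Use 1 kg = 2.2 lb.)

Weight = 262.8 lb ÷ 2.2 lb/kg = 119.4545 kg
Dose = 62.9 mcg/kg/min × 119.4545 kg = 7513.691 mcg/min
7513.691 mcg/min × 60 min/hr = 450821.5 mcg/hr
Concentration = 1000 mg ÷ 557 mL = 1.795332 mg/mL = 1795.332 mcg/mL
Rate = 450821.5 mcg/hr ÷ 1795.332 mcg/mL = 251.1076 mL/hr
Duration = 557 mL ÷ 251.1076 mL/hr = 2.218173 hr

2.2 hours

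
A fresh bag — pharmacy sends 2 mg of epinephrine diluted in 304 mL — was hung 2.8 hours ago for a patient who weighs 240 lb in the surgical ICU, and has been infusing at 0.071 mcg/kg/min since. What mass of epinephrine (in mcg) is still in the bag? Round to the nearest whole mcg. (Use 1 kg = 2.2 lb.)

699 mcg

Weight = 240 lb ÷ 2.2 lb/kg = 109.0909 kg
Dose = 0.071 mcg/kg/min × 109.0909 kg = 7.745455 mcg/min
7.745455 mcg/min × 60 min/hr = 464.7273 mcg/hr
Concentration = 2 mg ÷ 304 mL = 0.006578947 mg/mL = 6.578947 mcg/mL
Rate = 464.7273 mcg/hr ÷ 6.578947 mcg/mL = 70.63855 mL/hr
Volume infused = 70.63855 mL/hr × 2.8 hr = 197.7879 mL
Volume remaining = 304 − 197.7879 = 106.2121 mL
Drug remaining = 106.2121 mL × 6.578947 mcg/mL = 698.7636 mcg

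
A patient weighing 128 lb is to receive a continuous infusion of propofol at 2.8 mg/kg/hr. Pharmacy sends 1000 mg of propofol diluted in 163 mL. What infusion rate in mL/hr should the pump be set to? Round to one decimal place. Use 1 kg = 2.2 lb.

26.6 mL/hr

Weight = 128 lb ÷ 2.2 lb/kg = 58.18182 kg
Dose = 2.8 mg/kg/hr × 58.18182 kg = 162.9091 mg/hr
Concentration = 1000 mg ÷ 163 mL = 6.134969 mg/mL
Rate = 162.9091 mg/hr ÷ 6.134969 mg/mL = 26.55418 mL/hr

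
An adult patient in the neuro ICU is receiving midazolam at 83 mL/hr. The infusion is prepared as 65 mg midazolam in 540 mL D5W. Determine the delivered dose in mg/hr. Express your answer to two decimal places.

9.99 mg/hr

Concentration = 65 mg ÷ 540 mL = 0.1203704 mg/mL
Drug rate = 83 mL/hr × 0.1203704 mg/mL = 9.990741 mg/hr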